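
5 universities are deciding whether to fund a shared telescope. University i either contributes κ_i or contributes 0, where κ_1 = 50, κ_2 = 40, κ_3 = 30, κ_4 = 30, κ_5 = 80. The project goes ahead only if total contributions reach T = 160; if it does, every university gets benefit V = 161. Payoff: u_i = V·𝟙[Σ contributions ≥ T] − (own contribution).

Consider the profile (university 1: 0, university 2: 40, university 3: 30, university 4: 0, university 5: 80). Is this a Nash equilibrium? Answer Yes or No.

No

Total = 150 < 160: not provided.
University 1 (pledges 0, payoff 0): pledging 50 → total 200, payoff 111. Profitable deviation.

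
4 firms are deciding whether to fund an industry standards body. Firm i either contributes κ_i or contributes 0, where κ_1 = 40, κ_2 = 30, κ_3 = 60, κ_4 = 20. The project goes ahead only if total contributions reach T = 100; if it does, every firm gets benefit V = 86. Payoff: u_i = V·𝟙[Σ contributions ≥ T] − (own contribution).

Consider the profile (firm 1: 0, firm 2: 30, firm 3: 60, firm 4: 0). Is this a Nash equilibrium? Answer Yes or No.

No

Total = 90 < 100: not provided.
Firm 1 (pledges 0, payoff 0): pledging 40 → total 130, payoff 46. Profitable deviation.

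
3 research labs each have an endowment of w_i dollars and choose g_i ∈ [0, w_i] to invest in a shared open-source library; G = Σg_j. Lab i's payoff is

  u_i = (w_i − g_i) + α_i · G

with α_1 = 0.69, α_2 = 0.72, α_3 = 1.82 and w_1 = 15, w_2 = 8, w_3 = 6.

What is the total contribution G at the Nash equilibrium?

∂u_i/∂g_i = α_i − 1, so lab i contributes w_i if α_i > 1, else 0.
α_i > 1 for i ∈ {3}; NE contributions (0, 0, 6), G = 6.

6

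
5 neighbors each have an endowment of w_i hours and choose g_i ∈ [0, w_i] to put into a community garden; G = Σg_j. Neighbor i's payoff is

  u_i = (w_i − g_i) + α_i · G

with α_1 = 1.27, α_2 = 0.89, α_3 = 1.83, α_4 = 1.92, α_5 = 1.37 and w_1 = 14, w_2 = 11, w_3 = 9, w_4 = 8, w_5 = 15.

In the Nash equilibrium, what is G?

∂u_i/∂g_i = α_i − 1, so neighbor i contributes w_i if α_i > 1, else 0.
α_i > 1 for i ∈ {1, 3, 4, 5}; NE contributions (14, 0, 9, 8, 15), G = 46.

46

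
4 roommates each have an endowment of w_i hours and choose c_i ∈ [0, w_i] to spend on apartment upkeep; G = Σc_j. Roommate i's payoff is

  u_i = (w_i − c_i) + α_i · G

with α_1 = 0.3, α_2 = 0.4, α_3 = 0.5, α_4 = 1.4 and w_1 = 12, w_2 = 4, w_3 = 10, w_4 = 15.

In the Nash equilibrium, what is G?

∂u_i/∂c_i = α_i − 1, so roommate i contributes w_i if α_i > 1, else 0.
α_i > 1 for i ∈ {4}; NE contributions (0, 0, 0, 15), G = 15.

15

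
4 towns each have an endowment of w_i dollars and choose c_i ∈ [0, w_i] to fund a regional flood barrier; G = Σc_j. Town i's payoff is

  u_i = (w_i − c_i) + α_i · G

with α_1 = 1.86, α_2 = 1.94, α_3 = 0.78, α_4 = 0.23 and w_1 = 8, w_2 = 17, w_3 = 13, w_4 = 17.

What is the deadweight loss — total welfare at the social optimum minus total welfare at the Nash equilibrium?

∂u_i/∂c_i = α_i − 1, so town i contributes w_i if α_i > 1, else 0.
α_i > 1 for i ∈ {1, 2}; NE contributions (8, 17, 0, 0), G = 25.
W^NE = Σw_i − G^NE + (Σα_i)·G^NE = 55 + 3.81·25 = 150.25.
Planner: ∂(Σu_j)/∂c_i = Σα_j − 1 = 3.81 > 0, so everyone contributes w_i; G^SO = 55, W^SO = 55 + 3.81·55 = 264.55.
Deadweight loss = 114.3.

114.3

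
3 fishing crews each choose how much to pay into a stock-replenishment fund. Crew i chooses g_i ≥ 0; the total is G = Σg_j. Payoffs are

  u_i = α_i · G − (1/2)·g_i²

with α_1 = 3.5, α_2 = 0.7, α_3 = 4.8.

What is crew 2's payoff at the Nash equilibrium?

6.055

Crew i's FOC: ∂u_i/∂g_i = α_i − g_i = 0, so g_i* = α_i.
NE contributions = (3.5, 0.7, 4.8); G = 9.
u_2 = α_2·G − ½·(g_2)² = 0.7·9 − ½·0.7² = 6.055.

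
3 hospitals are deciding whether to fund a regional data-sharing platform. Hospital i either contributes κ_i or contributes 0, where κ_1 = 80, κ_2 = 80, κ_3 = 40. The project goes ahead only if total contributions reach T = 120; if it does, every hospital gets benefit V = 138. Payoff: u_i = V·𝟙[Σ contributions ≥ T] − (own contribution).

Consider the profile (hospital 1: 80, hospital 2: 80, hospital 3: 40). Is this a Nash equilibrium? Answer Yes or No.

Total = 200 ≥ 120: provided.
Hospital 1 (pledges 80, payoff 58): dropping to 0 → total 120, payoff 138. Profitable deviation.

No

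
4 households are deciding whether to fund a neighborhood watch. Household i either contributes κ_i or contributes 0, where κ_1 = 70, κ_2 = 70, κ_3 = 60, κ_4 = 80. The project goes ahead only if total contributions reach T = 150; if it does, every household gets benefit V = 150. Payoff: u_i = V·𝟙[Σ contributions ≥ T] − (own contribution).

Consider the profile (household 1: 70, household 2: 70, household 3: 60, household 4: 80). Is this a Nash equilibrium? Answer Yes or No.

No

Total = 280 ≥ 150: provided.
Household 1 (pledges 70, payoff 80): dropping to 0 → total 210, payoff 150. Profitable deviation.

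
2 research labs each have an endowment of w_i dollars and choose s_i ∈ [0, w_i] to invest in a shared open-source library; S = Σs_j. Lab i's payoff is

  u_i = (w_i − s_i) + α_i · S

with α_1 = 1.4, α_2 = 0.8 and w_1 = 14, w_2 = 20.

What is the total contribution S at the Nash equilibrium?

∂u_i/∂s_i = α_i − 1, so lab i contributes w_i if α_i > 1, else 0.
α_i > 1 for i ∈ {1}; NE contributions (14, 0), S = 14.

14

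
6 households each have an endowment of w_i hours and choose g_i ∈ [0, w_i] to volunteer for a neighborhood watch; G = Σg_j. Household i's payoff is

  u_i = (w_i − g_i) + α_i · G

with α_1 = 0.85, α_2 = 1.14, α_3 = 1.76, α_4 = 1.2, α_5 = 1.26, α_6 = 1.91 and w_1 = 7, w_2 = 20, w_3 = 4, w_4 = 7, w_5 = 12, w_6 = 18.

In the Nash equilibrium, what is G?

∂u_i/∂g_i = α_i − 1, so household i contributes w_i if α_i > 1, else 0.
α_i > 1 for i ∈ {2, 3, 4, 5, 6}; NE contributions (0, 20, 4, 7, 12, 18), G = 61.

61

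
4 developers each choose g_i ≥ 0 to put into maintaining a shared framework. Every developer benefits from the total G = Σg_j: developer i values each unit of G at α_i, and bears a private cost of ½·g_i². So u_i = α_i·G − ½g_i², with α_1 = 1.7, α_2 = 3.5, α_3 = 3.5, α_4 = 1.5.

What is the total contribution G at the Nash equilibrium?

Developer i's FOC: ∂u_i/∂g_i = α_i − g_i = 0, so g_i* = α_i.
NE contributions = (1.7, 3.5, 3.5, 1.5); G = 10.2.

10.2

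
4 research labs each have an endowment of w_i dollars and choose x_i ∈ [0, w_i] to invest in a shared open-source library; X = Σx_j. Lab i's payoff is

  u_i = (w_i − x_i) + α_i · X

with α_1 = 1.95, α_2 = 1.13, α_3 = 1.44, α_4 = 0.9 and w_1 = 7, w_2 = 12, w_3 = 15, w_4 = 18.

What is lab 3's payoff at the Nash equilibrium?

∂u_i/∂x_i = α_i − 1, so lab i contributes w_i if α_i > 1, else 0.
α_i > 1 for i ∈ {1, 2, 3}; NE contributions (7, 12, 15, 0), X = 34.
u_3 = (15 − 15) + 1.44·34 = 48.96.

48.96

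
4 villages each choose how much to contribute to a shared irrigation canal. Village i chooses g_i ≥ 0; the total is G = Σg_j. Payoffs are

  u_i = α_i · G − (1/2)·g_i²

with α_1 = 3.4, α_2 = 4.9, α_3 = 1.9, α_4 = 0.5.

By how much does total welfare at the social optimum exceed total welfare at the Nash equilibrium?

Village i's FOC: ∂u_i/∂g_i = α_i − g_i = 0, so g_i* = α_i.
NE contributions = (3.4, 4.9, 1.9, 0.5); G = 10.7.
W^NE = (Σα)·G − ½Σα_i² = 10.7² − ½·39.43 = 94.775.
Planner sets g_i = Σα_j = 10.7 for every i, so G^SO = 4·10.7 = 42.8.
W^SO = (Σα)·G^SO − ½·4·(Σα)² = (4/2)·10.7² = 228.98.
Deadweight loss = W^SO − W^NE = 134.205.

134.205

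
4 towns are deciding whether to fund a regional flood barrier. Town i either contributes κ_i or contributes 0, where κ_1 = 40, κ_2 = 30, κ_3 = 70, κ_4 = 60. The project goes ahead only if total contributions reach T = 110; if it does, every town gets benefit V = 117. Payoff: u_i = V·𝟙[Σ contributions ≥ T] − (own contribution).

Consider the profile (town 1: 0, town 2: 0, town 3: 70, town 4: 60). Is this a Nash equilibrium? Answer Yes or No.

Yes

Total = 130 ≥ 110: provided.
Town 1 (pledges 0, payoff 117): pledging 40 → total 170, payoff 77. No gain.
Town 2 (pledges 0, payoff 117): pledging 30 → total 160, payoff 87. No gain.
Town 3 (pledges 70, payoff 47): dropping to 0 → total 60, payoff 0. No gain.
Town 4 (pledges 60, payoff 57): dropping to 0 → total 70, payoff 0. No gain.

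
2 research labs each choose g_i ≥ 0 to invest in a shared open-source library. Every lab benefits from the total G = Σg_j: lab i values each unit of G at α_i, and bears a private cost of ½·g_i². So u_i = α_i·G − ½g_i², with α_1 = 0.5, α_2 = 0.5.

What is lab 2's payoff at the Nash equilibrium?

Lab i's FOC: ∂u_i/∂g_i = α_i − g_i = 0, so g_i* = α_i.
NE contributions = (0.5, 0.5); G = 1.
u_2 = α_2·G − ½·(g_2)² = 0.5·1 − ½·0.5² = 0.375.

0.375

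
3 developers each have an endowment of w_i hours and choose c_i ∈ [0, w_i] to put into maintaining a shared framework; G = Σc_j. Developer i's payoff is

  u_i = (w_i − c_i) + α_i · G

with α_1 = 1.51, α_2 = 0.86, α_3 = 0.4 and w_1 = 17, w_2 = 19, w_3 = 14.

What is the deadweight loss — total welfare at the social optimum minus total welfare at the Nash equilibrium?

∂u_i/∂c_i = α_i − 1, so developer i contributes w_i if α_i > 1, else 0.
α_i > 1 for i ∈ {1}; NE contributions (17, 0, 0), G = 17.
W^NE = Σw_i − G^NE + (Σα_i)·G^NE = 50 + 1.77·17 = 80.09.
Planner: ∂(Σu_j)/∂c_i = Σα_j − 1 = 1.77 > 0, so everyone contributes w_i; G^SO = 50, W^SO = 50 + 1.77·50 = 138.5.
Deadweight loss = 58.41.

58.41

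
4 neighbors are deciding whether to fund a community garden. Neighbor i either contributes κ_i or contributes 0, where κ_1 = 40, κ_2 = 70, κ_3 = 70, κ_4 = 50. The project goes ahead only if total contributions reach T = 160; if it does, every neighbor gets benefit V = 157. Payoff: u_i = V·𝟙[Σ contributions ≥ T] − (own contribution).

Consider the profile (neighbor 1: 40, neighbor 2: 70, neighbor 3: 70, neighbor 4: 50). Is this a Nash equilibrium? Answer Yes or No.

No

Total = 230 ≥ 160: provided.
Neighbor 1 (pledges 40, payoff 117): dropping to 0 → total 190, payoff 157. Profitable deviation.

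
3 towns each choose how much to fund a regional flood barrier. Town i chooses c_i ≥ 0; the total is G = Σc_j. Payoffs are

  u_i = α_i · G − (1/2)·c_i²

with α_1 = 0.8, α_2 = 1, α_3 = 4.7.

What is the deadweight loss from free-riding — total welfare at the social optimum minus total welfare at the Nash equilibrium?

Town i's FOC: ∂u_i/∂c_i = α_i − c_i = 0, so c_i* = α_i.
NE contributions = (0.8, 1, 4.7); G = 6.5.
W^NE = (Σα)·G − ½Σα_i² = 6.5² − ½·23.73 = 30.385.
Planner sets c_i = Σα_j = 6.5 for every i, so G^SO = 3·6.5 = 19.5.
W^SO = (Σα)·G^SO − ½·3·(Σα)² = (3/2)·6.5² = 63.375.
Deadweight loss = W^SO − W^NE = 32.99.

32.99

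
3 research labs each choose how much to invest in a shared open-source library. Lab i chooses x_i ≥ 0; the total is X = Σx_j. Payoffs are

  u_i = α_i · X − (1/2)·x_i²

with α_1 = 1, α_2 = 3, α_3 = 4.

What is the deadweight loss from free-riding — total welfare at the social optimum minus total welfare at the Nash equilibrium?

45

Lab i's FOC: ∂u_i/∂x_i = α_i − x_i = 0, so x_i* = α_i.
NE contributions = (1, 3, 4); X = 8.
W^NE = (Σα)·X − ½Σα_i² = 8² − ½·26 = 51.
Planner sets x_i = Σα_j = 8 for every i, so X^SO = 3·8 = 24.
W^SO = (Σα)·X^SO − ½·3·(Σα)² = (3/2)·8² = 96.
Deadweight loss = W^SO − W^NE = 45.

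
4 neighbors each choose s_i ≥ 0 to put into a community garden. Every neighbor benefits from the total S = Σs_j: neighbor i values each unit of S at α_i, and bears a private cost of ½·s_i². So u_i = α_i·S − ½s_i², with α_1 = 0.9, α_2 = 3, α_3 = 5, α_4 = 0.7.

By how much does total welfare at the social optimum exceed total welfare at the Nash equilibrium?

109.81

Neighbor i's FOC: ∂u_i/∂s_i = α_i − s_i = 0, so s_i* = α_i.
NE contributions = (0.9, 3, 5, 0.7); S = 9.6.
W^NE = (Σα)·S − ½Σα_i² = 9.6² − ½·35.3 = 74.51.
Planner sets s_i = Σα_j = 9.6 for every i, so S^SO = 4·9.6 = 38.4.
W^SO = (Σα)·S^SO − ½·4·(Σα)² = (4/2)·9.6² = 184.32.
Deadweight loss = W^SO − W^NE = 109.81.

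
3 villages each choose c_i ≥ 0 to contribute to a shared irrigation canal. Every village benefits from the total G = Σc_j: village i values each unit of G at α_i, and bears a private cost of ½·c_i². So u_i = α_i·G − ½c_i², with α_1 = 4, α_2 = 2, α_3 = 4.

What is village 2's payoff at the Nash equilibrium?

18

Village i's FOC: ∂u_i/∂c_i = α_i − c_i = 0, so c_i* = α_i.
NE contributions = (4, 2, 4); G = 10.
u_2 = α_2·G − ½·(c_2)² = 2·10 − ½·2² = 18.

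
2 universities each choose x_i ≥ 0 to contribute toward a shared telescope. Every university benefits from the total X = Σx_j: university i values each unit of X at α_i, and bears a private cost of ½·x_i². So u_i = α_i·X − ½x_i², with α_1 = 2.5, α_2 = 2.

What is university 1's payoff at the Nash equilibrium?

8.125

University i's FOC: ∂u_i/∂x_i = α_i − x_i = 0, so x_i* = α_i.
NE contributions = (2.5, 2); X = 4.5.
u_1 = α_1·X − ½·(x_1)² = 2.5·4.5 − ½·2.5² = 8.125.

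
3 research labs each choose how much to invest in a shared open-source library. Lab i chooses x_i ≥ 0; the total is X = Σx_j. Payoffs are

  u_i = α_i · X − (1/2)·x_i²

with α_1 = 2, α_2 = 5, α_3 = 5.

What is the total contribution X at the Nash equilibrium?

12

Lab i's FOC: ∂u_i/∂x_i = α_i − x_i = 0, so x_i* = α_i.
NE contributions = (2, 5, 5); X = 12.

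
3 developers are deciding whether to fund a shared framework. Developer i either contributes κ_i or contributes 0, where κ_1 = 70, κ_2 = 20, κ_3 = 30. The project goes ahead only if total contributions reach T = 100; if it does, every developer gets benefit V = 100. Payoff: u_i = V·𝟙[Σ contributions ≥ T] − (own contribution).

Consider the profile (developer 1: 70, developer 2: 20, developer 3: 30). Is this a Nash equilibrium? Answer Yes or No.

No

Total = 120 ≥ 100: provided.
Developer 1 (pledges 70, payoff 30): dropping to 0 → total 50, payoff 0. No gain.
Developer 2 (pledges 20, payoff 80): dropping to 0 → total 100, payoff 100. Profitable deviation.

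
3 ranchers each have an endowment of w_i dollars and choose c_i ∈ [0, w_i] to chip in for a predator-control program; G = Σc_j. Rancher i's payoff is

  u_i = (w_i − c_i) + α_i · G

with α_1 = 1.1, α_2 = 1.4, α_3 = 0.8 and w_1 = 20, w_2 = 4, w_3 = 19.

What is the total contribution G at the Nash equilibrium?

∂u_i/∂c_i = α_i − 1, so rancher i contributes w_i if α_i > 1, else 0.
α_i > 1 for i ∈ {1, 2}; NE contributions (20, 4, 0), G = 24.

24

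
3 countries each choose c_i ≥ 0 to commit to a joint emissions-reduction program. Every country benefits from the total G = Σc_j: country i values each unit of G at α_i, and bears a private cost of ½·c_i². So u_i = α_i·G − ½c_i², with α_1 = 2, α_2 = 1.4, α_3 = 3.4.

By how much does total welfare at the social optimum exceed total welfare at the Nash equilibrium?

31.88

Country i's FOC: ∂u_i/∂c_i = α_i − c_i = 0, so c_i* = α_i.
NE contributions = (2, 1.4, 3.4); G = 6.8.
W^NE = (Σα)·G − ½Σα_i² = 6.8² − ½·17.52 = 37.48.
Planner sets c_i = Σα_j = 6.8 for every i, so G^SO = 3·6.8 = 20.4.
W^SO = (Σα)·G^SO − ½·3·(Σα)² = (3/2)·6.8² = 69.36.
Deadweight loss = W^SO − W^NE = 31.88.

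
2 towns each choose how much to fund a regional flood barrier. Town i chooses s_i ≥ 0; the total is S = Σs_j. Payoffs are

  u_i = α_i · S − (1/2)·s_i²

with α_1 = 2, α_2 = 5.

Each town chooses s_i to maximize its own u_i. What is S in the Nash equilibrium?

7

Town i's FOC: ∂u_i/∂s_i = α_i − s_i = 0, so s_i* = α_i.
NE contributions = (2, 5); S = 7.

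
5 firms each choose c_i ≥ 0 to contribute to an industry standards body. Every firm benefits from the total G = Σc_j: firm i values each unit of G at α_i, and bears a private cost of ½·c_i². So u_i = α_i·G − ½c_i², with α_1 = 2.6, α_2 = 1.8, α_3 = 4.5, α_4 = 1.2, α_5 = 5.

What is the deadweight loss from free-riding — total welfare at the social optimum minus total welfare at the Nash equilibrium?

Firm i's FOC: ∂u_i/∂c_i = α_i − c_i = 0, so c_i* = α_i.
NE contributions = (2.6, 1.8, 4.5, 1.2, 5); G = 15.1.
W^NE = (Σα)·G − ½Σα_i² = 15.1² − ½·56.69 = 199.665.
Planner sets c_i = Σα_j = 15.1 for every i, so G^SO = 5·15.1 = 75.5.
W^SO = (Σα)·G^SO − ½·5·(Σα)² = (5/2)·15.1² = 570.025.
Deadweight loss = W^SO − W^NE = 370.36.

370.36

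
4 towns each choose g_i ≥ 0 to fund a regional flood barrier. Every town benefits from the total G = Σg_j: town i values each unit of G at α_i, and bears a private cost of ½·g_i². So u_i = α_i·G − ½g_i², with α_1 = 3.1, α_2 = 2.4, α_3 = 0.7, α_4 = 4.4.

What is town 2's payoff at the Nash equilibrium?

Town i's FOC: ∂u_i/∂g_i = α_i − g_i = 0, so g_i* = α_i.
NE contributions = (3.1, 2.4, 0.7, 4.4); G = 10.6.
u_2 = α_2·G − ½·(g_2)² = 2.4·10.6 − ½·2.4² = 22.56.

22.56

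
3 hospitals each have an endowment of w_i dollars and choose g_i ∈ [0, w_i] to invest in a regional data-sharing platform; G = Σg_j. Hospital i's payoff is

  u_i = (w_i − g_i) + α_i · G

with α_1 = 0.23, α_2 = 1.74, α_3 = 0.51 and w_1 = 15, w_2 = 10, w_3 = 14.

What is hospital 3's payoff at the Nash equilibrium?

∂u_i/∂g_i = α_i − 1, so hospital i contributes w_i if α_i > 1, else 0.
α_i > 1 for i ∈ {2}; NE contributions (0, 10, 0), G = 10.
u_3 = (14 − 0) + 0.51·10 = 19.1.

19.1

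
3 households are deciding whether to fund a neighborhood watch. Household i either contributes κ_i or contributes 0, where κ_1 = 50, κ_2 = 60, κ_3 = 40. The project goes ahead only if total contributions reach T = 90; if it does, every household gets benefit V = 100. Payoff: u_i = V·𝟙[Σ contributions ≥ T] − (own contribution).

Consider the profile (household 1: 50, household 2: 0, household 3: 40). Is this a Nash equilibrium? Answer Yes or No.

Total = 90 ≥ 90: provided.
Household 1 (pledges 50, payoff 50): dropping to 0 → total 40, payoff 0. No gain.
Household 2 (pledges 0, payoff 100): pledging 60 → total 150, payoff 40. No gain.
Household 3 (pledges 40, payoff 60): dropping to 0 → total 50, payoff 0. No gain.

Yes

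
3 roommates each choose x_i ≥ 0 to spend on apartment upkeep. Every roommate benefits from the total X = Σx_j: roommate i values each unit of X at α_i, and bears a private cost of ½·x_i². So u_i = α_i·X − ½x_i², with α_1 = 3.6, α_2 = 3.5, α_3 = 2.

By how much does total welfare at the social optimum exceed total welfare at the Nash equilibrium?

56.01

Roommate i's FOC: ∂u_i/∂x_i = α_i − x_i = 0, so x_i* = α_i.
NE contributions = (3.6, 3.5, 2); X = 9.1.
W^NE = (Σα)·X − ½Σα_i² = 9.1² − ½·29.21 = 68.205.
Planner sets x_i = Σα_j = 9.1 for every i, so X^SO = 3·9.1 = 27.3.
W^SO = (Σα)·X^SO − ½·3·(Σα)² = (3/2)·9.1² = 124.215.
Deadweight loss = W^SO − W^NE = 56.01.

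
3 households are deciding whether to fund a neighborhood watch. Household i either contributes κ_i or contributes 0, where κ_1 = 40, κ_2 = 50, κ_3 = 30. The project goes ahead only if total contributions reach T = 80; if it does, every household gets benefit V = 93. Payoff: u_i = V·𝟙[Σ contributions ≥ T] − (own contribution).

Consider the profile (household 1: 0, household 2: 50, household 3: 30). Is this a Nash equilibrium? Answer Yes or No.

Yes

Total = 80 ≥ 80: provided.
Household 1 (pledges 0, payoff 93): pledging 40 → total 120, payoff 53. No gain.
Household 2 (pledges 50, payoff 43): dropping to 0 → total 30, payoff 0. No gain.
Household 3 (pledges 30, payoff 63): dropping to 0 → total 50, payoff 0. No gain.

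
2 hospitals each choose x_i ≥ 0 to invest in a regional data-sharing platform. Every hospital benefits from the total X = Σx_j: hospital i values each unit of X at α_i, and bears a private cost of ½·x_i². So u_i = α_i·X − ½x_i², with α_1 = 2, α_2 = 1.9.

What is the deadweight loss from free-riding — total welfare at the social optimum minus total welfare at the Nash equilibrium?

3.805

Hospital i's FOC: ∂u_i/∂x_i = α_i − x_i = 0, so x_i* = α_i.
NE contributions = (2, 1.9); X = 3.9.
W^NE = (Σα)·X − ½Σα_i² = 3.9² − ½·7.61 = 11.405.
Planner sets x_i = Σα_j = 3.9 for every i, so X^SO = 2·3.9 = 7.8.
W^SO = (Σα)·X^SO − ½·2·(Σα)² = (2/2)·3.9² = 15.21.
Deadweight loss = W^SO − W^NE = 3.805.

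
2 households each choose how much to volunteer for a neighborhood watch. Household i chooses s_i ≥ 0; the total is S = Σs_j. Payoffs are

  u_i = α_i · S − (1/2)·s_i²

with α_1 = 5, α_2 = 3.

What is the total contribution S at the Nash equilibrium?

8

Household i's FOC: ∂u_i/∂s_i = α_i − s_i = 0, so s_i* = α_i.
NE contributions = (5, 3); S = 8.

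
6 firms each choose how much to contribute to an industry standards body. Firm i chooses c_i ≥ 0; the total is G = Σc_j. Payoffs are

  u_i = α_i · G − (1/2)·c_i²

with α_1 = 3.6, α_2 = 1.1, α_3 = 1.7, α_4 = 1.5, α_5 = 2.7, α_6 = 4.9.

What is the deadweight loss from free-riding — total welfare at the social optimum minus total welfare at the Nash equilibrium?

Firm i's FOC: ∂u_i/∂c_i = α_i − c_i = 0, so c_i* = α_i.
NE contributions = (3.6, 1.1, 1.7, 1.5, 2.7, 4.9); G = 15.5.
W^NE = (Σα)·G − ½Σα_i² = 15.5² − ½·50.61 = 214.945.
Planner sets c_i = Σα_j = 15.5 for every i, so G^SO = 6·15.5 = 93.
W^SO = (Σα)·G^SO − ½·6·(Σα)² = (6/2)·15.5² = 720.75.
Deadweight loss = W^SO − W^NE = 505.805.

505.805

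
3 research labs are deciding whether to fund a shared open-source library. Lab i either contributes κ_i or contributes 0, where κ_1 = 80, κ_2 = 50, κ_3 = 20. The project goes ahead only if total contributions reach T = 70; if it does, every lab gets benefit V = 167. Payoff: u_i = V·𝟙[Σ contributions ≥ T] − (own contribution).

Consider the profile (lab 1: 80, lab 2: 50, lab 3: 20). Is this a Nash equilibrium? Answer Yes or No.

Total = 150 ≥ 70: provided.
Lab 1 (pledges 80, payoff 87): dropping to 0 → total 70, payoff 167. Profitable deviation.

No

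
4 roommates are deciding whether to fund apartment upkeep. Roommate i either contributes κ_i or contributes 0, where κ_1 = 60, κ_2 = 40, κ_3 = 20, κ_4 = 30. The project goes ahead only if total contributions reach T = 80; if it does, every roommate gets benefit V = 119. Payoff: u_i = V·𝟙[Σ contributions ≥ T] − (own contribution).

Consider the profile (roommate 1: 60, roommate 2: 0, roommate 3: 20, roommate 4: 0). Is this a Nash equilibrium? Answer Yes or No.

Yes

Total = 80 ≥ 80: provided.
Roommate 1 (pledges 60, payoff 59): dropping to 0 → total 20, payoff 0. No gain.
Roommate 2 (pledges 0, payoff 119): pledging 40 → total 120, payoff 79. No gain.
Roommate 3 (pledges 20, payoff 99): dropping to 0 → total 60, payoff 0. No gain.
Roommate 4 (pledges 0, payoff 119): pledging 30 → total 110, payoff 89. No gain.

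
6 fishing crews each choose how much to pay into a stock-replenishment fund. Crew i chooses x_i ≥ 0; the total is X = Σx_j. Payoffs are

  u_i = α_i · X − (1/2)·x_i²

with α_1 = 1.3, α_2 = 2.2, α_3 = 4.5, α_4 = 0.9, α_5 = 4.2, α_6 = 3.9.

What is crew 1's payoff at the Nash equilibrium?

Crew i's FOC: ∂u_i/∂x_i = α_i − x_i = 0, so x_i* = α_i.
NE contributions = (1.3, 2.2, 4.5, 0.9, 4.2, 3.9); X = 17.
u_1 = α_1·X − ½·(x_1)² = 1.3·17 − ½·1.3² = 21.255.

21.255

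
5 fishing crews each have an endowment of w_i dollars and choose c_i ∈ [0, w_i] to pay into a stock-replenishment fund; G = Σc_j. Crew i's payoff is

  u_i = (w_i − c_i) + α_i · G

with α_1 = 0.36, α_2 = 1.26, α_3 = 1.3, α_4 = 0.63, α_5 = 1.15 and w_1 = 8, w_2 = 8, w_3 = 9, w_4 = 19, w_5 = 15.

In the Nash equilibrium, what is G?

∂u_i/∂c_i = α_i − 1, so crew i contributes w_i if α_i > 1, else 0.
α_i > 1 for i ∈ {2, 3, 5}; NE contributions (0, 8, 9, 0, 15), G = 32.

32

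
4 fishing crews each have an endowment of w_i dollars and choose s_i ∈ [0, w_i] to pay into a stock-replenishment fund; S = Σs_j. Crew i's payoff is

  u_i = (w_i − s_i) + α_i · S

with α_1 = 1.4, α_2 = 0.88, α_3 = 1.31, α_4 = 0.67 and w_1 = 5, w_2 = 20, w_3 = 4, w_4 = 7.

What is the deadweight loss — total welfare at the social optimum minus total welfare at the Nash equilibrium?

88.02

∂u_i/∂s_i = α_i − 1, so crew i contributes w_i if α_i > 1, else 0.
α_i > 1 for i ∈ {1, 3}; NE contributions (5, 0, 4, 0), S = 9.
W^NE = Σw_i − S^NE + (Σα_i)·S^NE = 36 + 3.26·9 = 65.34.
Planner: ∂(Σu_j)/∂s_i = Σα_j − 1 = 3.26 > 0, so everyone contributes w_i; S^SO = 36, W^SO = 36 + 3.26·36 = 153.36.
Deadweight loss = 88.02.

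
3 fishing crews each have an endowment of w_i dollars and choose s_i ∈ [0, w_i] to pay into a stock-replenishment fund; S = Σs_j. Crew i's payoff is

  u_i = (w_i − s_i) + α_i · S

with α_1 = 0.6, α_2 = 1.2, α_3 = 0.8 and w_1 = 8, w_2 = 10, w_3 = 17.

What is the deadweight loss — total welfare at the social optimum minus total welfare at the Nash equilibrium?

40

∂u_i/∂s_i = α_i − 1, so crew i contributes w_i if α_i > 1, else 0.
α_i > 1 for i ∈ {2}; NE contributions (0, 10, 0), S = 10.
W^NE = Σw_i − S^NE + (Σα_i)·S^NE = 35 + 1.6·10 = 51.
Planner: ∂(Σu_j)/∂s_i = Σα_j − 1 = 1.6 > 0, so everyone contributes w_i; S^SO = 35, W^SO = 35 + 1.6·35 = 91.
Deadweight loss = 40.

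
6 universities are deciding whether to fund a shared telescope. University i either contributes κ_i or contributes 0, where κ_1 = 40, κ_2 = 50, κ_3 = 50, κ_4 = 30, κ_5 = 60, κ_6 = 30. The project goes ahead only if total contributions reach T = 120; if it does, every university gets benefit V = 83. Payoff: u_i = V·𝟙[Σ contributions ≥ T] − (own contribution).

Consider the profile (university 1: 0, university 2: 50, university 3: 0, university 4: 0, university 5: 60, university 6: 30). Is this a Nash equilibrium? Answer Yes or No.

Total = 140 ≥ 120: provided.
University 1 (pledges 0, payoff 83): pledging 40 → total 180, payoff 43. No gain.
University 2 (pledges 50, payoff 33): dropping to 0 → total 90, payoff 0. No gain.
University 3 (pledges 0, payoff 83): pledging 50 → total 190, payoff 33. No gain.
University 4 (pledges 0, payoff 83): pledging 30 → total 170, payoff 53. No gain.
University 5 (pledges 60, payoff 23): dropping to 0 → total 80, payoff 0. No gain.
University 6 (pledges 30, payoff 53): dropping to 0 → total 110, payoff 0. No gain.

Yes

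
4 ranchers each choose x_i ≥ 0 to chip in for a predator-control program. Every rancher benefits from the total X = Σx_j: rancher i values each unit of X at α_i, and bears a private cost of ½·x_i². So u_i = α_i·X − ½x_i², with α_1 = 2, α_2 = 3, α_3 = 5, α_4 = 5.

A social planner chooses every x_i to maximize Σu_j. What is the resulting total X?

Planner FOC: ∂(Σu_j)/∂x_i = (Σα_j) − x_i = 0, so x_i^SO = Σα_j = 15 for every i; X^SO = 60.

60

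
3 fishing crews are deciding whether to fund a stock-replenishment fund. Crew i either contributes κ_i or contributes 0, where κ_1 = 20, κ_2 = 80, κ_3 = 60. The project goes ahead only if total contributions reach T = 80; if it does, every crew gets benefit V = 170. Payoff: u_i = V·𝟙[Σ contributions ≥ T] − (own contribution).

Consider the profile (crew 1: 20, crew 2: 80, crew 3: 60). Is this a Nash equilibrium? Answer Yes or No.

No

Total = 160 ≥ 80: provided.
Crew 1 (pledges 20, payoff 150): dropping to 0 → total 140, payoff 170. Profitable deviation.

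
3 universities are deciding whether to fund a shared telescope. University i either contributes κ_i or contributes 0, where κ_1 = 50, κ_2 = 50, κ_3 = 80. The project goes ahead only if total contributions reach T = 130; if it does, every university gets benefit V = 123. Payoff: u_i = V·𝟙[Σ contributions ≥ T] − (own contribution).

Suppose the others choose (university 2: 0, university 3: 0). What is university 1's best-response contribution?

0

Others' total = 0. Even contributing 50 gives 50 < 130: no benefit either way.
Best response: 0.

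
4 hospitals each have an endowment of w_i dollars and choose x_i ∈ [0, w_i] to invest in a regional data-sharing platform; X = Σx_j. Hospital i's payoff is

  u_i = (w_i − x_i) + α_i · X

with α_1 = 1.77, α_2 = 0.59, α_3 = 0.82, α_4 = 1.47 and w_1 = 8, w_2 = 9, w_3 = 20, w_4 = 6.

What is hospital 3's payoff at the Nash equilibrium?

31.48

∂u_i/∂x_i = α_i − 1, so hospital i contributes w_i if α_i > 1, else 0.
α_i > 1 for i ∈ {1, 4}; NE contributions (8, 0, 0, 6), X = 14.
u_3 = (20 − 0) + 0.82·14 = 31.48.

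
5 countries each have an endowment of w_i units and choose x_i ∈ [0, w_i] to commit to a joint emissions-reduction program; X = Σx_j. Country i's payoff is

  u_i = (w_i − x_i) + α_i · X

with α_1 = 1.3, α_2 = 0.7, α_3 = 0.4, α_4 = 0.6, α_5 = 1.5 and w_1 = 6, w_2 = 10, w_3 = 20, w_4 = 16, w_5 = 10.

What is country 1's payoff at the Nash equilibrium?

20.8

∂u_i/∂x_i = α_i − 1, so country i contributes w_i if α_i > 1, else 0.
α_i > 1 for i ∈ {1, 5}; NE contributions (6, 0, 0, 0, 10), X = 16.
u_1 = (6 − 6) + 1.3·16 = 20.8.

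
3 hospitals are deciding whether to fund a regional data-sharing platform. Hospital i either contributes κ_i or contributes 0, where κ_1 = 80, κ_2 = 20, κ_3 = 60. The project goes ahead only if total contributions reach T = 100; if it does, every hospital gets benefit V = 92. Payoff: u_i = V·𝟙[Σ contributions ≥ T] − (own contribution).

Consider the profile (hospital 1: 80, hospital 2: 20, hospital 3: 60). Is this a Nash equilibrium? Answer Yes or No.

No

Total = 160 ≥ 100: provided.
Hospital 1 (pledges 80, payoff 12): dropping to 0 → total 80, payoff 0. No gain.
Hospital 2 (pledges 20, payoff 72): dropping to 0 → total 140, payoff 92. Profitable deviation.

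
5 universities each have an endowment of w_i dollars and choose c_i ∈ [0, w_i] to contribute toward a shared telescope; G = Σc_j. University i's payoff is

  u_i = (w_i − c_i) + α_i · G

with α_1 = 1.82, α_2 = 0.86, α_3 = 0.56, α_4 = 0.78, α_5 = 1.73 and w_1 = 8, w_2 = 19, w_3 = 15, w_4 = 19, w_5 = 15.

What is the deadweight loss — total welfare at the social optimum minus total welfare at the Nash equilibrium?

251.75

∂u_i/∂c_i = α_i − 1, so university i contributes w_i if α_i > 1, else 0.
α_i > 1 for i ∈ {1, 5}; NE contributions (8, 0, 0, 0, 15), G = 23.
W^NE = Σw_i − G^NE + (Σα_i)·G^NE = 76 + 4.75·23 = 185.25.
Planner: ∂(Σu_j)/∂c_i = Σα_j − 1 = 4.75 > 0, so everyone contributes w_i; G^SO = 76, W^SO = 76 + 4.75·76 = 437.
Deadweight loss = 251.75.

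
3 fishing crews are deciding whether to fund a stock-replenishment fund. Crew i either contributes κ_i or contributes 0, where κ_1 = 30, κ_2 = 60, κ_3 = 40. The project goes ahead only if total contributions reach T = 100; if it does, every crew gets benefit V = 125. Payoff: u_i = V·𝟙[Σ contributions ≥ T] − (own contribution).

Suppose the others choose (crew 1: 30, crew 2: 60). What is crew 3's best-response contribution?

40

Others' total = 90. Contributing 40 brings total to 130 ≥ 100: gain V − κ_3 = 85.
Best response: 40.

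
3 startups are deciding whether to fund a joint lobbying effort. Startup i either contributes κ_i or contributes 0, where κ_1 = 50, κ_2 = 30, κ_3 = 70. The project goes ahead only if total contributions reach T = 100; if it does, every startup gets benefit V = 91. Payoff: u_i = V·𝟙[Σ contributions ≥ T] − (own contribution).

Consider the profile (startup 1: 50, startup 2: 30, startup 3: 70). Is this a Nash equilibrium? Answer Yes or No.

Total = 150 ≥ 100: provided.
Startup 1 (pledges 50, payoff 41): dropping to 0 → total 100, payoff 91. Profitable deviation.

No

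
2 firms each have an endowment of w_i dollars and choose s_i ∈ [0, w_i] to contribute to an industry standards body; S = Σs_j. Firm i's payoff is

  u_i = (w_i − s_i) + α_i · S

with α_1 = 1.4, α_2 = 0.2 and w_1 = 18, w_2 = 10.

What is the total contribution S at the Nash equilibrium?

18

∂u_i/∂s_i = α_i − 1, so firm i contributes w_i if α_i > 1, else 0.
α_i > 1 for i ∈ {1}; NE contributions (18, 0), S = 18.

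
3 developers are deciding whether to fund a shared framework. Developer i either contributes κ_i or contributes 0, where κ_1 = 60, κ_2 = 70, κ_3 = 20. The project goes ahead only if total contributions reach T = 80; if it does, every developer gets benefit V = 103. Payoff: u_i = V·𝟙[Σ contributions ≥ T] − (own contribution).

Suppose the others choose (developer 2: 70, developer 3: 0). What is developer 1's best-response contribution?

Others' total = 70. Contributing 60 brings total to 130 ≥ 80: gain V − κ_1 = 43.
Best response: 60.

60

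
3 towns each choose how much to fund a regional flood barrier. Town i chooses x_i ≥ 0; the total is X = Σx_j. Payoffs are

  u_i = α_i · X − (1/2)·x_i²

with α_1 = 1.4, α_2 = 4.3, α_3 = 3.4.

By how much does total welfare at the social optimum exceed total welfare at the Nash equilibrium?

57.41

Town i's FOC: ∂u_i/∂x_i = α_i − x_i = 0, so x_i* = α_i.
NE contributions = (1.4, 4.3, 3.4); X = 9.1.
W^NE = (Σα)·X − ½Σα_i² = 9.1² − ½·32.01 = 66.805.
Planner sets x_i = Σα_j = 9.1 for every i, so X^SO = 3·9.1 = 27.3.
W^SO = (Σα)·X^SO − ½·3·(Σα)² = (3/2)·9.1² = 124.215.
Deadweight loss = W^SO − W^NE = 57.41.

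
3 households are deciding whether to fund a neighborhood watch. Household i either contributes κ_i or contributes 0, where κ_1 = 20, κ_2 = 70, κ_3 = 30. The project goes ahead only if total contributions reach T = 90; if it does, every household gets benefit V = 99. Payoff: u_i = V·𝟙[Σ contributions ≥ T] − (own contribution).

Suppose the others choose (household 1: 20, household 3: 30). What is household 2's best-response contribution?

Others' total = 50. Contributing 70 brings total to 120 ≥ 90: gain V − κ_2 = 29.
Best response: 70.

70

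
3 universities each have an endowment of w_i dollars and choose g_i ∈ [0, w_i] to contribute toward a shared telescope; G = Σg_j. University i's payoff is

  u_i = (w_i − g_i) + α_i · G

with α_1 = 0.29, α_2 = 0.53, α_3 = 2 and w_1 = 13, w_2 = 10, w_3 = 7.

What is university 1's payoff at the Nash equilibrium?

15.03

∂u_i/∂g_i = α_i − 1, so university i contributes w_i if α_i > 1, else 0.
α_i > 1 for i ∈ {3}; NE contributions (0, 0, 7), G = 7.
u_1 = (13 − 0) + 0.29·7 = 15.03.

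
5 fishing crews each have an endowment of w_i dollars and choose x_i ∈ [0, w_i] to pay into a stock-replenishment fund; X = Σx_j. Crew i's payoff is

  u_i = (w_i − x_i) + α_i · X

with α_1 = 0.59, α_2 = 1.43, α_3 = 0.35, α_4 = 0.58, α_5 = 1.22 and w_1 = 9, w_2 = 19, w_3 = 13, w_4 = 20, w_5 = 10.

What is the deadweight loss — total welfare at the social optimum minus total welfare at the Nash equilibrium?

133.14

∂u_i/∂x_i = α_i − 1, so crew i contributes w_i if α_i > 1, else 0.
α_i > 1 for i ∈ {2, 5}; NE contributions (0, 19, 0, 0, 10), X = 29.
W^NE = Σw_i − X^NE + (Σα_i)·X^NE = 71 + 3.17·29 = 162.93.
Planner: ∂(Σu_j)/∂x_i = Σα_j − 1 = 3.17 > 0, so everyone contributes w_i; X^SO = 71, W^SO = 71 + 3.17·71 = 296.07.
Deadweight loss = 133.14.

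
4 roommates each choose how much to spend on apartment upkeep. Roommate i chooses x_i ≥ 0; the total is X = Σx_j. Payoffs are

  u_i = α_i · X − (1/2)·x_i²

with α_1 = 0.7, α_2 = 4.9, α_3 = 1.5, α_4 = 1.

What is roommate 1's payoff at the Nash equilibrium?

5.425

Roommate i's FOC: ∂u_i/∂x_i = α_i − x_i = 0, so x_i* = α_i.
NE contributions = (0.7, 4.9, 1.5, 1); X = 8.1.
u_1 = α_1·X − ½·(x_1)² = 0.7·8.1 − ½·0.7² = 5.425.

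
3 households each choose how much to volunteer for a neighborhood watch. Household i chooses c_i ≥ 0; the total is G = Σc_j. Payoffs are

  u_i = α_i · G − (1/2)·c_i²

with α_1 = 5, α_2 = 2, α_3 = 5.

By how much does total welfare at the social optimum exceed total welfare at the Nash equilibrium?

Household i's FOC: ∂u_i/∂c_i = α_i − c_i = 0, so c_i* = α_i.
NE contributions = (5, 2, 5); G = 12.
W^NE = (Σα)·G − ½Σα_i² = 12² − ½·54 = 117.
Planner sets c_i = Σα_j = 12 for every i, so G^SO = 3·12 = 36.
W^SO = (Σα)·G^SO − ½·3·(Σα)² = (3/2)·12² = 216.
Deadweight loss = W^SO − W^NE = 99.

99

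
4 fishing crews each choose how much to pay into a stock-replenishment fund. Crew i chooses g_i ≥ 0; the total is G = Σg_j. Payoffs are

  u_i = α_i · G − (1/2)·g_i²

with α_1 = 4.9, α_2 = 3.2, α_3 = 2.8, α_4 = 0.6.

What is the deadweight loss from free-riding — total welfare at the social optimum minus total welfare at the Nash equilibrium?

153.475

Crew i's FOC: ∂u_i/∂g_i = α_i − g_i = 0, so g_i* = α_i.
NE contributions = (4.9, 3.2, 2.8, 0.6); G = 11.5.
W^NE = (Σα)·G − ½Σα_i² = 11.5² − ½·42.45 = 111.025.
Planner sets g_i = Σα_j = 11.5 for every i, so G^SO = 4·11.5 = 46.
W^SO = (Σα)·G^SO − ½·4·(Σα)² = (4/2)·11.5² = 264.5.
Deadweight loss = W^SO − W^NE = 153.475.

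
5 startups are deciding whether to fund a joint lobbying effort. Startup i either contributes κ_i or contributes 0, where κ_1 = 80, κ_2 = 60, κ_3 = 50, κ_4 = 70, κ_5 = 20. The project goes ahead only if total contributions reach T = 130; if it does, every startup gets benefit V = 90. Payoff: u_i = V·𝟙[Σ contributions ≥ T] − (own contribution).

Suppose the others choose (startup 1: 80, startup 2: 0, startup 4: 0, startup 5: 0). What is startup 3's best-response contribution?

50

Others' total = 80. Contributing 50 brings total to 130 ≥ 130: gain V − κ_3 = 40.
Best response: 50.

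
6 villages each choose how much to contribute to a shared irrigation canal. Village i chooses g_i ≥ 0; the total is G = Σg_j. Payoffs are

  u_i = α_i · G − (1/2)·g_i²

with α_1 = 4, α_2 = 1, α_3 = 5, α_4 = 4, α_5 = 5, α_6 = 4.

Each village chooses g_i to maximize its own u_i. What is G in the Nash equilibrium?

Village i's FOC: ∂u_i/∂g_i = α_i − g_i = 0, so g_i* = α_i.
NE contributions = (4, 1, 5, 4, 5, 4); G = 23.

23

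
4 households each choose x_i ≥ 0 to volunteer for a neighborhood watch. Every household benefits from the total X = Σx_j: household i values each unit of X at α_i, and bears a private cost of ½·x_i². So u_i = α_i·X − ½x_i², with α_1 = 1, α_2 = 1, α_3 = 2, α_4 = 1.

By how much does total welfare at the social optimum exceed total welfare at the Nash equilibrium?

Household i's FOC: ∂u_i/∂x_i = α_i − x_i = 0, so x_i* = α_i.
NE contributions = (1, 1, 2, 1); X = 5.
W^NE = (Σα)·X − ½Σα_i² = 5² − ½·7 = 21.5.
Planner sets x_i = Σα_j = 5 for every i, so X^SO = 4·5 = 20.
W^SO = (Σα)·X^SO − ½·4·(Σα)² = (4/2)·5² = 50.
Deadweight loss = W^SO − W^NE = 28.5.

28.5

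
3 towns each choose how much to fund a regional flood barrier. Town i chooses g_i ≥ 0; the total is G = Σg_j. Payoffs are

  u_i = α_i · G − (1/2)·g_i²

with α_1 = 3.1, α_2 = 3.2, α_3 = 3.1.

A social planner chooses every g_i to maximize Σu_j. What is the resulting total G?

28.2

Planner FOC: ∂(Σu_j)/∂g_i = (Σα_j) − g_i = 0, so g_i^SO = Σα_j = 9.4 for every i; G^SO = 28.2.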